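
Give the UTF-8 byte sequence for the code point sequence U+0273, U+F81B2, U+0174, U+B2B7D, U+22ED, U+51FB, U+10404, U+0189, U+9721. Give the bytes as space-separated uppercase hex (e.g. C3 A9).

C9 B3 F3 B8 86 B2 C5 B4 F2 B2 AD BD E2 8B AD E5 87 BB F0 90 90 84 C6 89 E9 9C A1

U+0273: 2-byte form → C9 B3.
U+F81B2: 4-byte form → F3 B8 86 B2.
U+0174: 2-byte form → C5 B4.
U+B2B7D: 4-byte form → F2 B2 AD BD.
U+22ED: 3-byte form → E2 8B AD.
U+51FB: 3-byte form → E5 87 BB.
U+10404: 4-byte form → F0 90 90 84.
U+0189: 2-byte form → C6 89.
U+9721: 3-byte form → E9 9C A1.
Concatenated (27 bytes): C9 B3 F3 B8 86 B2 C5 B4 F2 B2 AD BD E2 8B AD E5 87 BB F0 90 90 84 C6 89 E9 9C A1.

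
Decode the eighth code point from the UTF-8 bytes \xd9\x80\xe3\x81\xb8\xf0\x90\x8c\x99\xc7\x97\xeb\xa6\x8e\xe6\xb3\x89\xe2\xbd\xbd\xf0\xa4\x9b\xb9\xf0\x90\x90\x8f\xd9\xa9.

Offset 0: leading byte 0xD9 = 11011001 → 2-byte char #1 = D9 80.
Offset 2: leading byte 0xE3 = 11100011 → 3-byte char #2 = E3 81 B8.
Offset 5: leading byte 0xF0 = 11110000 → 4-byte char #3 = F0 90 8C 99.
Offset 9: leading byte 0xC7 = 11000111 → 2-byte char #4 = C7 97.
Offset 11: leading byte 0xEB = 11101011 → 3-byte char #5 = EB A6 8E.
Offset 14: leading byte 0xE6 = 11100110 → 3-byte char #6 = E6 B3 89.
Offset 17: leading byte 0xE2 = 11100010 → 3-byte char #7 = E2 BD BD.
Offset 20: leading byte 0xF0 = 11110000 → 4-byte char #8 = F0 A4 9B B9.
Leading byte 0xF0 = 11110000 matches 11110xxx → 4-byte sequence.
Byte 1: 0xF0 = 11110000, payload 000 (3 bits).
Byte 2: 0xA4 = 10100100 (10xxxxxx ✓), payload 100100.
Byte 3: 0x9B = 10011011 (10xxxxxx ✓), payload 011011.
Byte 4: 0xB9 = 10111001 (10xxxxxx ✓), payload 111001.
Concatenate: 000100100011011111001 = 0x246F9 (21 bits → U+246F9).

U+246F9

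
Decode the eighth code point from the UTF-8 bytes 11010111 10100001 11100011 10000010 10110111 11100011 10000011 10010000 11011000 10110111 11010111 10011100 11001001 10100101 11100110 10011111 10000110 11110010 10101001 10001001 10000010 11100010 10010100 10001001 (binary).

U+A9242

Offset 0: leading byte 0xD7 = 11010111 → 2-byte char #1 = D7 A1.
Offset 2: leading byte 0xE3 = 11100011 → 3-byte char #2 = E3 82 B7.
Offset 5: leading byte 0xE3 = 11100011 → 3-byte char #3 = E3 83 90.
Offset 8: leading byte 0xD8 = 11011000 → 2-byte char #4 = D8 B7.
Offset 10: leading byte 0xD7 = 11010111 → 2-byte char #5 = D7 9C.
Offset 12: leading byte 0xC9 = 11001001 → 2-byte char #6 = C9 A5.
Offset 14: leading byte 0xE6 = 11100110 → 3-byte char #7 = E6 9F 86.
Offset 17: leading byte 0xF2 = 11110010 → 4-byte char #8 = F2 A9 89 82.
Leading byte 0xF2 = 11110010 matches 11110xxx → 4-byte sequence.
Byte 1: 0xF2 = 11110010, payload 010 (3 bits).
Byte 2: 0xA9 = 10101001 (10xxxxxx ✓), payload 101001.
Byte 3: 0x89 = 10001001 (10xxxxxx ✓), payload 001001.
Byte 4: 0x82 = 10000010 (10xxxxxx ✓), payload 000010.
Concatenate: 010101001001001000010 = 0xA9242 (21 bits → U+A9242).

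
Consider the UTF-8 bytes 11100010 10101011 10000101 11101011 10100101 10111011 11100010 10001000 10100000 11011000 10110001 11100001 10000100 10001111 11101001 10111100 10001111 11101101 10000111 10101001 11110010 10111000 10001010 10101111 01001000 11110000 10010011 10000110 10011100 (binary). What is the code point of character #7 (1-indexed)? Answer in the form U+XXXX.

Offset 0: leading byte 0xE2 = 11100010 → 3-byte char #1 = E2 AB 85.
Offset 3: leading byte 0xEB = 11101011 → 3-byte char #2 = EB A5 BB.
Offset 6: leading byte 0xE2 = 11100010 → 3-byte char #3 = E2 88 A0.
Offset 9: leading byte 0xD8 = 11011000 → 2-byte char #4 = D8 B1.
Offset 11: leading byte 0xE1 = 11100001 → 3-byte char #5 = E1 84 8F.
Offset 14: leading byte 0xE9 = 11101001 → 3-byte char #6 = E9 BC 8F.
Offset 17: leading byte 0xED = 11101101 → 3-byte char #7 = ED 87 A9.
Leading byte 0xED = 11101101 matches 1110xxxx → 3-byte sequence.
Byte 1: 0xED = 11101101, payload 1101 (4 bits).
Byte 2: 0x87 = 10000111 (10xxxxxx ✓), payload 000111.
Byte 3: 0xA9 = 10101001 (10xxxxxx ✓), payload 101001.
Concatenate: 1101000111101001 = 0xD1E9 (16 bits → U+D1E9).

U+D1E9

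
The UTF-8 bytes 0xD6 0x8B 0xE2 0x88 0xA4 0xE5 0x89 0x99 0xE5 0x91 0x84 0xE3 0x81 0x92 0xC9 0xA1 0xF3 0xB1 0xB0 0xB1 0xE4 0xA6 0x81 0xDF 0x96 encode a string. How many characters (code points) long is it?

9

Byte at offset 0: 0xD6 = 11010110 → 2-byte char (#1). Advance 2.
Byte at offset 2: 0xE2 = 11100010 → 3-byte char (#2). Advance 3.
Byte at offset 5: 0xE5 = 11100101 → 3-byte char (#3). Advance 3.
Byte at offset 8: 0xE5 = 11100101 → 3-byte char (#4). Advance 3.
Byte at offset 11: 0xE3 = 11100011 → 3-byte char (#5). Advance 3.
Byte at offset 14: 0xC9 = 11001001 → 2-byte char (#6). Advance 2.
Byte at offset 16: 0xF3 = 11110011 → 4-byte char (#7). Advance 4.
Byte at offset 20: 0xE4 = 11100100 → 3-byte char (#8). Advance 3.
Byte at offset 23: 0xDF = 11011111 → 2-byte char (#9). Advance 2.
Reached end at offset 25 after 9 code points.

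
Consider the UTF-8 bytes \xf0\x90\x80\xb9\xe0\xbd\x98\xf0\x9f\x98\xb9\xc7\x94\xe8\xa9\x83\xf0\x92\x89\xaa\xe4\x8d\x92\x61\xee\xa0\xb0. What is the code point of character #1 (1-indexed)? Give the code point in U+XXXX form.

Offset 0: leading byte 0xF0 = 11110000 → 4-byte char #1 = F0 90 80 B9.
Leading byte 0xF0 = 11110000 matches 11110xxx → 4-byte sequence.
Byte 1: 0xF0 = 11110000, payload 000 (3 bits).
Byte 2: 0x90 = 10010000 (10xxxxxx ✓), payload 010000.
Byte 3: 0x80 = 10000000 (10xxxxxx ✓), payload 000000.
Byte 4: 0xB9 = 10111001 (10xxxxxx ✓), payload 111001.
Concatenate: 000010000000000111001 = 0x10039 (21 bits → U+10039).

U+10039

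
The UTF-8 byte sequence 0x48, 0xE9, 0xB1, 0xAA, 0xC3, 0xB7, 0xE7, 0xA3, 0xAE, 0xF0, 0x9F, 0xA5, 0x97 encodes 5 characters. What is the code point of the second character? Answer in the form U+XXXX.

U+9C6A

Offset 0: leading byte 0x48 = 01001000 → 1-byte char #1 = 48.
Offset 1: leading byte 0xE9 = 11101001 → 3-byte char #2 = E9 B1 AA.
Leading byte 0xE9 = 11101001 matches 1110xxxx → 3-byte sequence.
Byte 1: 0xE9 = 11101001, payload 1001 (4 bits).
Byte 2: 0xB1 = 10110001 (10xxxxxx ✓), payload 110001.
Byte 3: 0xAA = 10101010 (10xxxxxx ✓), payload 101010.
Concatenate: 1001110001101010 = 0x9C6A (16 bits → U+9C6A).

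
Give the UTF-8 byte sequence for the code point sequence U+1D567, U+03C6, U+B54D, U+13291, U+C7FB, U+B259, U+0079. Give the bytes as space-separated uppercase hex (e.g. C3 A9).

U+1D567: 4-byte form → F0 9D 95 A7.
U+03C6: 2-byte form → CF 86.
U+B54D: 3-byte form → EB 95 8D.
U+13291: 4-byte form → F0 93 8A 91.
U+C7FB: 3-byte form → EC 9F BB.
U+B259: 3-byte form → EB 89 99.
U+0079: 1-byte form → 79.
Concatenated (20 bytes): F0 9D 95 A7 CF 86 EB 95 8D F0 93 8A 91 EC 9F BB EB 89 99 79.

F0 9D 95 A7 CF 86 EB 95 8D F0 93 8A 91 EC 9F BB EB 89 99 79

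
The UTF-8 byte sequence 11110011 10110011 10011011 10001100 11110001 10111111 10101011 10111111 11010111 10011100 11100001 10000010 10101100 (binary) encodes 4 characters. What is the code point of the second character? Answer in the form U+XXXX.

Offset 0: leading byte 0xF3 = 11110011 → 4-byte char #1 = F3 B3 9B 8C.
Offset 4: leading byte 0xF1 = 11110001 → 4-byte char #2 = F1 BF AB BF.
Leading byte 0xF1 = 11110001 matches 11110xxx → 4-byte sequence.
Byte 1: 0xF1 = 11110001, payload 001 (3 bits).
Byte 2: 0xBF = 10111111 (10xxxxxx ✓), payload 111111.
Byte 3: 0xAB = 10101011 (10xxxxxx ✓), payload 101011.
Byte 4: 0xBF = 10111111 (10xxxxxx ✓), payload 111111.
Concatenate: 001111111101011111111 = 0x7FAFF (21 bits → U+7FAFF).

U+7FAFF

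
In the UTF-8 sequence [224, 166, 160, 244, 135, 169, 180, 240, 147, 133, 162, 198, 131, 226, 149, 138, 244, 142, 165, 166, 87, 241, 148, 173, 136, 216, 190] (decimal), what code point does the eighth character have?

Offset 0: leading byte 0xE0 = 11100000 → 3-byte char #1 = E0 A6 A0.
Offset 3: leading byte 0xF4 = 11110100 → 4-byte char #2 = F4 87 A9 B4.
Offset 7: leading byte 0xF0 = 11110000 → 4-byte char #3 = F0 93 85 A2.
Offset 11: leading byte 0xC6 = 11000110 → 2-byte char #4 = C6 83.
Offset 13: leading byte 0xE2 = 11100010 → 3-byte char #5 = E2 95 8A.
Offset 16: leading byte 0xF4 = 11110100 → 4-byte char #6 = F4 8E A5 A6.
Offset 20: leading byte 0x57 = 01010111 → 1-byte char #7 = 57.
Offset 21: leading byte 0xF1 = 11110001 → 4-byte char #8 = F1 94 AD 88.
Leading byte 0xF1 = 11110001 matches 11110xxx → 4-byte sequence.
Byte 1: 0xF1 = 11110001, payload 001 (3 bits).
Byte 2: 0x94 = 10010100 (10xxxxxx ✓), payload 010100.
Byte 3: 0xAD = 10101101 (10xxxxxx ✓), payload 101101.
Byte 4: 0x88 = 10001000 (10xxxxxx ✓), payload 001000.
Concatenate: 001010100101101001000 = 0x54B48 (21 bits → U+54B48).

U+54B48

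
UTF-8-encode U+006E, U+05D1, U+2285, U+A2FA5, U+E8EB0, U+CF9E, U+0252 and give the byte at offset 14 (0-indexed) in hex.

U+006E → 1-byte form 6E at offsets 0–0.
U+05D1 → 2-byte form D7 91 at offsets 1–2.
U+2285 → 3-byte form E2 8A 85 at offsets 3–5.
U+A2FA5 → 4-byte form F2 A2 BE A5 at offsets 6–9.
U+E8EB0 → 4-byte form F3 A8 BA B0 at offsets 10–13.
U+CF9E → 3-byte form EC BE 9E at offsets 14–16.
Offset 14 falls in char 6's range; it's byte 1 of EC BE 9E = 0xEC.

0xEC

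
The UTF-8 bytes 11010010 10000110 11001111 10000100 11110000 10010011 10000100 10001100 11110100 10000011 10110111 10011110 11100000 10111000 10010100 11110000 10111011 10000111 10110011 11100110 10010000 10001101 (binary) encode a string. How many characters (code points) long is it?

Byte at offset 0: 0xD2 = 11010010 → 2-byte char (#1). Advance 2.
Byte at offset 2: 0xCF = 11001111 → 2-byte char (#2). Advance 2.
Byte at offset 4: 0xF0 = 11110000 → 4-byte char (#3). Advance 4.
Byte at offset 8: 0xF4 = 11110100 → 4-byte char (#4). Advance 4.
Byte at offset 12: 0xE0 = 11100000 → 3-byte char (#5). Advance 3.
Byte at offset 15: 0xF0 = 11110000 → 4-byte char (#6). Advance 4.
Byte at offset 19: 0xE6 = 11100110 → 3-byte char (#7). Advance 3.
Reached end at offset 22 after 7 code points.

7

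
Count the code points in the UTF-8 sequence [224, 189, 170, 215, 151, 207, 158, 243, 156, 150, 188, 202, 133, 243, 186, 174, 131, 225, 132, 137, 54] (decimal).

Byte at offset 0: 0xE0 = 11100000 → 3-byte char (#1). Advance 3.
Byte at offset 3: 0xD7 = 11010111 → 2-byte char (#2). Advance 2.
Byte at offset 5: 0xCF = 11001111 → 2-byte char (#3). Advance 2.
Byte at offset 7: 0xF3 = 11110011 → 4-byte char (#4). Advance 4.
Byte at offset 11: 0xCA = 11001010 → 2-byte char (#5). Advance 2.
Byte at offset 13: 0xF3 = 11110011 → 4-byte char (#6). Advance 4.
Byte at offset 17: 0xE1 = 11100001 → 3-byte char (#7). Advance 3.
Byte at offset 20: 0x36 = 00110110 → 1-byte char (#8). Advance 1.
Reached end at offset 21 after 8 code points.

8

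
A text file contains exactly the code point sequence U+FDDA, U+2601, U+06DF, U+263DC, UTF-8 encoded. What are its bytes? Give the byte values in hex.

EF B7 9A E2 98 81 DB 9F F0 A6 8F 9C

U+FDDA: 3-byte form → EF B7 9A.
U+2601: 3-byte form → E2 98 81.
U+06DF: 2-byte form → DB 9F.
U+263DC: 4-byte form → F0 A6 8F 9C.
Concatenated (12 bytes): EF B7 9A E2 98 81 DB 9F F0 A6 8F 9C.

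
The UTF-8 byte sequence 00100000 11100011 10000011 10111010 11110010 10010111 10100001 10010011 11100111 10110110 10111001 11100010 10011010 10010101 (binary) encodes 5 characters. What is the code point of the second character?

U+30FA

Offset 0: leading byte 0x20 = 00100000 → 1-byte char #1 = 20.
Offset 1: leading byte 0xE3 = 11100011 → 3-byte char #2 = E3 83 BA.
Leading byte 0xE3 = 11100011 matches 1110xxxx → 3-byte sequence.
Byte 1: 0xE3 = 11100011, payload 0011 (4 bits).
Byte 2: 0x83 = 10000011 (10xxxxxx ✓), payload 000011.
Byte 3: 0xBA = 10111010 (10xxxxxx ✓), payload 111010.
Concatenate: 0011000011111010 = 0x30FA (16 bits → U+30FA).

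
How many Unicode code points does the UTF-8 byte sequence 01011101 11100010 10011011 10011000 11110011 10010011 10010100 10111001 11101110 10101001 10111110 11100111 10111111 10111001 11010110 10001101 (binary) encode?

6

Byte at offset 0: 0x5D = 01011101 → 1-byte char (#1). Advance 1.
Byte at offset 1: 0xE2 = 11100010 → 3-byte char (#2). Advance 3.
Byte at offset 4: 0xF3 = 11110011 → 4-byte char (#3). Advance 4.
Byte at offset 8: 0xEE = 11101110 → 3-byte char (#4). Advance 3.
Byte at offset 11: 0xE7 = 11100111 → 3-byte char (#5). Advance 3.
Byte at offset 14: 0xD6 = 11010110 → 2-byte char (#6). Advance 2.
Reached end at offset 16 after 6 code points.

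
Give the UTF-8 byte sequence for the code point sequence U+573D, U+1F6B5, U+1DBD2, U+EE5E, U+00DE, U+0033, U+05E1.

E5 9C BD F0 9F 9A B5 F0 9D AF 92 EE B9 9E C3 9E 33 D7 A1

U+573D: 3-byte form → E5 9C BD.
U+1F6B5: 4-byte form → F0 9F 9A B5.
U+1DBD2: 4-byte form → F0 9D AF 92.
U+EE5E: 3-byte form → EE B9 9E.
U+00DE: 2-byte form → C3 9E.
U+0033: 1-byte form → 33.
U+05E1: 2-byte form → D7 A1.
Concatenated (19 bytes): E5 9C BD F0 9F 9A B5 F0 9D AF 92 EE B9 9E C3 9E 33 D7 A1.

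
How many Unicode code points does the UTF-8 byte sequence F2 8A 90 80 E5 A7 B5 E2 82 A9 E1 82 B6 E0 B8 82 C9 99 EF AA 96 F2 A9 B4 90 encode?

Byte at offset 0: 0xF2 = 11110010 → 4-byte char (#1). Advance 4.
Byte at offset 4: 0xE5 = 11100101 → 3-byte char (#2). Advance 3.
Byte at offset 7: 0xE2 = 11100010 → 3-byte char (#3). Advance 3.
Byte at offset 10: 0xE1 = 11100001 → 3-byte char (#4). Advance 3.
Byte at offset 13: 0xE0 = 11100000 → 3-byte char (#5). Advance 3.
Byte at offset 16: 0xC9 = 11001001 → 2-byte char (#6). Advance 2.
Byte at offset 18: 0xEF = 11101111 → 3-byte char (#7). Advance 3.
Byte at offset 21: 0xF2 = 11110010 → 4-byte char (#8). Advance 4.
Reached end at offset 25 after 8 code points.

8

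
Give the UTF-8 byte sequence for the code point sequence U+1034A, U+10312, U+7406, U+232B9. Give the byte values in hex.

F0 90 8D 8A F0 90 8C 92 E7 90 86 F0 A3 8A B9

U+1034A: 4-byte form → F0 90 8D 8A.
U+10312: 4-byte form → F0 90 8C 92.
U+7406: 3-byte form → E7 90 86.
U+232B9: 4-byte form → F0 A3 8A B9.
Concatenated (15 bytes): F0 90 8D 8A F0 90 8C 92 E7 90 86 F0 A3 8A B9.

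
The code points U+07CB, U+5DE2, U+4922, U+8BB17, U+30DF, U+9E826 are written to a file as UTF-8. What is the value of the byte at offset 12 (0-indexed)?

0xE3

U+07CB → 2-byte form DF 8B at offsets 0–1.
U+5DE2 → 3-byte form E5 B7 A2 at offsets 2–4.
U+4922 → 3-byte form E4 A4 A2 at offsets 5–7.
U+8BB17 → 4-byte form F2 8B AC 97 at offsets 8–11.
U+30DF → 3-byte form E3 83 9F at offsets 12–14.
Offset 12 falls in char 5's range; it's byte 1 of E3 83 9F = 0xE3.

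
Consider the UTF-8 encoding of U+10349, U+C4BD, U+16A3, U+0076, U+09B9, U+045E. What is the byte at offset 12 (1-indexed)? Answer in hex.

1-indexed offset 12 is 0-indexed offset 11.
U+10349 → 4-byte form F0 90 8D 89 at offsets 0–3.
U+C4BD → 3-byte form EC 92 BD at offsets 4–6.
U+16A3 → 3-byte form E1 9A A3 at offsets 7–9.
U+0076 → 1-byte form 76 at offsets 10–10.
U+09B9 → 3-byte form E0 A6 B9 at offsets 11–13.
Offset 11 falls in char 5's range; it's byte 1 of E0 A6 B9 = 0xE0.

0xE0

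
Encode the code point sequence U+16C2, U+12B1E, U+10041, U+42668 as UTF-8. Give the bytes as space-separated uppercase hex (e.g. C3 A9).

E1 9B 82 F0 92 AC 9E F0 90 81 81 F1 82 99 A8

U+16C2: 3-byte form → E1 9B 82.
U+12B1E: 4-byte form → F0 92 AC 9E.
U+10041: 4-byte form → F0 90 81 81.
U+42668: 4-byte form → F1 82 99 A8.
Concatenated (15 bytes): E1 9B 82 F0 92 AC 9E F0 90 81 81 F1 82 99 A8.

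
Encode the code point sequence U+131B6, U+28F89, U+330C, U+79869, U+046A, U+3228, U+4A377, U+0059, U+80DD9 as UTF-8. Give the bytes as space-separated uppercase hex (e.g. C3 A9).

U+131B6: 4-byte form → F0 93 86 B6.
U+28F89: 4-byte form → F0 A8 BE 89.
U+330C: 3-byte form → E3 8C 8C.
U+79869: 4-byte form → F1 B9 A1 A9.
U+046A: 2-byte form → D1 AA.
U+3228: 3-byte form → E3 88 A8.
U+4A377: 4-byte form → F1 8A 8D B7.
U+0059: 1-byte form → 59.
U+80DD9: 4-byte form → F2 80 B7 99.
Concatenated (29 bytes): F0 93 86 B6 F0 A8 BE 89 E3 8C 8C F1 B9 A1 A9 D1 AA E3 88 A8 F1 8A 8D B7 59 F2 80 B7 99.

F0 93 86 B6 F0 A8 BE 89 E3 8C 8C F1 B9 A1 A9 D1 AA E3 88 A8 F1 8A 8D B7 59 F2 80 B7 99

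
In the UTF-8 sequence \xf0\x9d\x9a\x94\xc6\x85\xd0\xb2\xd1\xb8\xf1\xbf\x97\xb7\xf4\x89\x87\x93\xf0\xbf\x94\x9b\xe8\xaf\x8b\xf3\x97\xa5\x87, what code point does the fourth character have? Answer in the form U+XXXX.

U+0478

Offset 0: leading byte 0xF0 = 11110000 → 4-byte char #1 = F0 9D 9A 94.
Offset 4: leading byte 0xC6 = 11000110 → 2-byte char #2 = C6 85.
Offset 6: leading byte 0xD0 = 11010000 → 2-byte char #3 = D0 B2.
Offset 8: leading byte 0xD1 = 11010001 → 2-byte char #4 = D1 B8.
Leading byte 0xD1 = 11010001 matches 110xxxxx → 2-byte sequence.
Byte 1: 0xD1 = 11010001, payload 10001 (5 bits).
Byte 2: 0xB8 = 10111000 (10xxxxxx ✓), payload 111000.
Concatenate: 10001111000 = 0x478 (11 bits → U+0478).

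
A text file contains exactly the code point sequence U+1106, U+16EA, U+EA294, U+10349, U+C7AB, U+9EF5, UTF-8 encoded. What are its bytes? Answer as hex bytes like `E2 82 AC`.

U+1106: 3-byte form → E1 84 86.
U+16EA: 3-byte form → E1 9B AA.
U+EA294: 4-byte form → F3 AA 8A 94.
U+10349: 4-byte form → F0 90 8D 89.
U+C7AB: 3-byte form → EC 9E AB.
U+9EF5: 3-byte form → E9 BB B5.
Concatenated (20 bytes): E1 84 86 E1 9B AA F3 AA 8A 94 F0 90 8D 89 EC 9E AB E9 BB B5.

E1 84 86 E1 9B AA F3 AA 8A 94 F0 90 8D 89 EC 9E AB E9 BB B5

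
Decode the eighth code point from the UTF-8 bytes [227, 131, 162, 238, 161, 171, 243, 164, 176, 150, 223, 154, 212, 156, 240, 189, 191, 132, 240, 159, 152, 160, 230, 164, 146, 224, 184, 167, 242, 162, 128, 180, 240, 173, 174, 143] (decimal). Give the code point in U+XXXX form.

Offset 0: leading byte 0xE3 = 11100011 → 3-byte char #1 = E3 83 A2.
Offset 3: leading byte 0xEE = 11101110 → 3-byte char #2 = EE A1 AB.
Offset 6: leading byte 0xF3 = 11110011 → 4-byte char #3 = F3 A4 B0 96.
Offset 10: leading byte 0xDF = 11011111 → 2-byte char #4 = DF 9A.
Offset 12: leading byte 0xD4 = 11010100 → 2-byte char #5 = D4 9C.
Offset 14: leading byte 0xF0 = 11110000 → 4-byte char #6 = F0 BD BF 84.
Offset 18: leading byte 0xF0 = 11110000 → 4-byte char #7 = F0 9F 98 A0.
Offset 22: leading byte 0xE6 = 11100110 → 3-byte char #8 = E6 A4 92.
Leading byte 0xE6 = 11100110 matches 1110xxxx → 3-byte sequence.
Byte 1: 0xE6 = 11100110, payload 0110 (4 bits).
Byte 2: 0xA4 = 10100100 (10xxxxxx ✓), payload 100100.
Byte 3: 0x92 = 10010010 (10xxxxxx ✓), payload 010010.
Concatenate: 0110100100010010 = 0x6912 (16 bits → U+6912).

U+6912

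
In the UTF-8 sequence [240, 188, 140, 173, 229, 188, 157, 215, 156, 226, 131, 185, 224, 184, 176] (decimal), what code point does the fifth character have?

U+0E30

Offset 0: leading byte 0xF0 = 11110000 → 4-byte char #1 = F0 BC 8C AD.
Offset 4: leading byte 0xE5 = 11100101 → 3-byte char #2 = E5 BC 9D.
Offset 7: leading byte 0xD7 = 11010111 → 2-byte char #3 = D7 9C.
Offset 9: leading byte 0xE2 = 11100010 → 3-byte char #4 = E2 83 B9.
Offset 12: leading byte 0xE0 = 11100000 → 3-byte char #5 = E0 B8 B0.
Leading byte 0xE0 = 11100000 matches 1110xxxx → 3-byte sequence.
Byte 1: 0xE0 = 11100000, payload 0000 (4 bits).
Byte 2: 0xB8 = 10111000 (10xxxxxx ✓), payload 111000.
Byte 3: 0xB0 = 10110000 (10xxxxxx ✓), payload 110000.
Concatenate: 0000111000110000 = 0xE30 (16 bits → U+0E30).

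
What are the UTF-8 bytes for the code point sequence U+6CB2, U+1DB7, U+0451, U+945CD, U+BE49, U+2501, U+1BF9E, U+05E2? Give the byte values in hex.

E6 B2 B2 E1 B6 B7 D1 91 F2 94 97 8D EB B9 89 E2 94 81 F0 9B BE 9E D7 A2

U+6CB2: 3-byte form → E6 B2 B2.
U+1DB7: 3-byte form → E1 B6 B7.
U+0451: 2-byte form → D1 91.
U+945CD: 4-byte form → F2 94 97 8D.
U+BE49: 3-byte form → EB B9 89.
U+2501: 3-byte form → E2 94 81.
U+1BF9E: 4-byte form → F0 9B BE 9E.
U+05E2: 2-byte form → D7 A2.
Concatenated (24 bytes): E6 B2 B2 E1 B6 B7 D1 91 F2 94 97 8D EB B9 89 E2 94 81 F0 9B BE 9E D7 A2.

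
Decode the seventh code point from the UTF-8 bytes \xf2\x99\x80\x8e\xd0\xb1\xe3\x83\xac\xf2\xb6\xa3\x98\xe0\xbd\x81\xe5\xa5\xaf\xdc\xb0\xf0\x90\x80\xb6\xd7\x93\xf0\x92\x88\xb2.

Offset 0: leading byte 0xF2 = 11110010 → 4-byte char #1 = F2 99 80 8E.
Offset 4: leading byte 0xD0 = 11010000 → 2-byte char #2 = D0 B1.
Offset 6: leading byte 0xE3 = 11100011 → 3-byte char #3 = E3 83 AC.
Offset 9: leading byte 0xF2 = 11110010 → 4-byte char #4 = F2 B6 A3 98.
Offset 13: leading byte 0xE0 = 11100000 → 3-byte char #5 = E0 BD 81.
Offset 16: leading byte 0xE5 = 11100101 → 3-byte char #6 = E5 A5 AF.
Offset 19: leading byte 0xDC = 11011100 → 2-byte char #7 = DC B0.
Leading byte 0xDC = 11011100 matches 110xxxxx → 2-byte sequence.
Byte 1: 0xDC = 11011100, payload 11100 (5 bits).
Byte 2: 0xB0 = 10110000 (10xxxxxx ✓), payload 110000.
Concatenate: 11100110000 = 0x730 (11 bits → U+0730).

U+0730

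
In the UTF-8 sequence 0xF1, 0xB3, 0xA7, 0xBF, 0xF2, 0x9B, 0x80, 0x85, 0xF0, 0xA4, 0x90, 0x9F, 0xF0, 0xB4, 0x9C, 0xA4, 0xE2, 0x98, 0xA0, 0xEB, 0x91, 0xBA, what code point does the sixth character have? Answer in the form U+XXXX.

Offset 0: leading byte 0xF1 = 11110001 → 4-byte char #1 = F1 B3 A7 BF.
Offset 4: leading byte 0xF2 = 11110010 → 4-byte char #2 = F2 9B 80 85.
Offset 8: leading byte 0xF0 = 11110000 → 4-byte char #3 = F0 A4 90 9F.
Offset 12: leading byte 0xF0 = 11110000 → 4-byte char #4 = F0 B4 9C A4.
Offset 16: leading byte 0xE2 = 11100010 → 3-byte char #5 = E2 98 A0.
Offset 19: leading byte 0xEB = 11101011 → 3-byte char #6 = EB 91 BA.
Leading byte 0xEB = 11101011 matches 1110xxxx → 3-byte sequence.
Byte 1: 0xEB = 11101011, payload 1011 (4 bits).
Byte 2: 0x91 = 10010001 (10xxxxxx ✓), payload 010001.
Byte 3: 0xBA = 10111010 (10xxxxxx ✓), payload 111010.
Concatenate: 1011010001111010 = 0xB47A (16 bits → U+B47A).

U+B47A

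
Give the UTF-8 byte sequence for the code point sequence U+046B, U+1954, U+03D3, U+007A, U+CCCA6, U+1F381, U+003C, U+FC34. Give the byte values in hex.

U+046B: 2-byte form → D1 AB.
U+1954: 3-byte form → E1 A5 94.
U+03D3: 2-byte form → CF 93.
U+007A: 1-byte form → 7A.
U+CCCA6: 4-byte form → F3 8C B2 A6.
U+1F381: 4-byte form → F0 9F 8E 81.
U+003C: 1-byte form → 3C.
U+FC34: 3-byte form → EF B0 B4.
Concatenated (20 bytes): D1 AB E1 A5 94 CF 93 7A F3 8C B2 A6 F0 9F 8E 81 3C EF B0 B4.

D1 AB E1 A5 94 CF 93 7A F3 8C B2 A6 F0 9F 8E 81 3C EF B0 B4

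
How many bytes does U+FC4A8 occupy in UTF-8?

U+FC4A8 = 0xFC4A8. UTF-8 uses 1 byte below 0x80, 2 below 0x800, 3 below 0x10000, 4 up to 0x10FFFF. 0xFC4A8 is in U+10000–U+10FFFF → 4 bytes.

4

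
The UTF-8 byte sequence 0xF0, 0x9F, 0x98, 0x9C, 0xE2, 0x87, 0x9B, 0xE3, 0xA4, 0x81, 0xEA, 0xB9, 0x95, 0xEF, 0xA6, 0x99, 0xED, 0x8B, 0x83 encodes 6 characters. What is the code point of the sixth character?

Offset 0: leading byte 0xF0 = 11110000 → 4-byte char #1 = F0 9F 98 9C.
Offset 4: leading byte 0xE2 = 11100010 → 3-byte char #2 = E2 87 9B.
Offset 7: leading byte 0xE3 = 11100011 → 3-byte char #3 = E3 A4 81.
Offset 10: leading byte 0xEA = 11101010 → 3-byte char #4 = EA B9 95.
Offset 13: leading byte 0xEF = 11101111 → 3-byte char #5 = EF A6 99.
Offset 16: leading byte 0xED = 11101101 → 3-byte char #6 = ED 8B 83.
Leading byte 0xED = 11101101 matches 1110xxxx → 3-byte sequence.
Byte 1: 0xED = 11101101, payload 1101 (4 bits).
Byte 2: 0x8B = 10001011 (10xxxxxx ✓), payload 001011.
Byte 3: 0x83 = 10000011 (10xxxxxx ✓), payload 000011.
Concatenate: 1101001011000011 = 0xD2C3 (16 bits → U+D2C3).

U+D2C3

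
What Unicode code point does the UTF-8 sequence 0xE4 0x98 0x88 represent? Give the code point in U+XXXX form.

Leading byte 0xE4 = 11100100 matches 1110xxxx → 3-byte sequence.
Byte 1: 0xE4 = 11100100, payload 0100 (4 bits).
Byte 2: 0x98 = 10011000 (10xxxxxx ✓), payload 011000.
Byte 3: 0x88 = 10001000 (10xxxxxx ✓), payload 001000.
Concatenate: 0100011000001000 = 0x4608 (16 bits → U+4608).

U+4608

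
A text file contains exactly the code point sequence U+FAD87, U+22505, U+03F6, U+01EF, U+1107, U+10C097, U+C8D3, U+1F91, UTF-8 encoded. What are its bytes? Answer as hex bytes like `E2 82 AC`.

F3 BA B6 87 F0 A2 94 85 CF B6 C7 AF E1 84 87 F4 8C 82 97 EC A3 93 E1 BE 91

U+FAD87: 4-byte form → F3 BA B6 87.
U+22505: 4-byte form → F0 A2 94 85.
U+03F6: 2-byte form → CF B6.
U+01EF: 2-byte form → C7 AF.
U+1107: 3-byte form → E1 84 87.
U+10C097: 4-byte form → F4 8C 82 97.
U+C8D3: 3-byte form → EC A3 93.
U+1F91: 3-byte form → E1 BE 91.
Concatenated (25 bytes): F3 BA B6 87 F0 A2 94 85 CF B6 C7 AF E1 84 87 F4 8C 82 97 EC A3 93 E1 BE 91.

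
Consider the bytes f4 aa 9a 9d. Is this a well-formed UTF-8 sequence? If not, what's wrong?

Leading byte 0xF4 = 11110100 → 4-byte form.
Payload = 0x12A69D, which exceeds U+10FFFF, the maximum Unicode code point. (Leading bytes F5–FF, or F4 followed by ≥ 0x90, are invalid.)

invalid (encodes a value above U+10FFFF)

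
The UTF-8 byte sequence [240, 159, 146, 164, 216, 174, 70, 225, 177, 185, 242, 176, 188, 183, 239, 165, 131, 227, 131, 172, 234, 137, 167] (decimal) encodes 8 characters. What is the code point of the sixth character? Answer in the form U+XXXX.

Offset 0: leading byte 0xF0 = 11110000 → 4-byte char #1 = F0 9F 92 A4.
Offset 4: leading byte 0xD8 = 11011000 → 2-byte char #2 = D8 AE.
Offset 6: leading byte 0x46 = 01000110 → 1-byte char #3 = 46.
Offset 7: leading byte 0xE1 = 11100001 → 3-byte char #4 = E1 B1 B9.
Offset 10: leading byte 0xF2 = 11110010 → 4-byte char #5 = F2 B0 BC B7.
Offset 14: leading byte 0xEF = 11101111 → 3-byte char #6 = EF A5 83.
Leading byte 0xEF = 11101111 matches 1110xxxx → 3-byte sequence.
Byte 1: 0xEF = 11101111, payload 1111 (4 bits).
Byte 2: 0xA5 = 10100101 (10xxxxxx ✓), payload 100101.
Byte 3: 0x83 = 10000011 (10xxxxxx ✓), payload 000011.
Concatenate: 1111100101000011 = 0xF943 (16 bits → U+F943).

U+F943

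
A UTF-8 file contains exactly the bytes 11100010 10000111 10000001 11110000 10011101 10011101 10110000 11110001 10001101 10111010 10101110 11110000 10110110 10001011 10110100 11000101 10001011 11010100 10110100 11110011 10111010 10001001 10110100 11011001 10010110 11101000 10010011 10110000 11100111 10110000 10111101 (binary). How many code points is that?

Byte at offset 0: 0xE2 = 11100010 → 3-byte char (#1). Advance 3.
Byte at offset 3: 0xF0 = 11110000 → 4-byte char (#2). Advance 4.
Byte at offset 7: 0xF1 = 11110001 → 4-byte char (#3). Advance 4.
Byte at offset 11: 0xF0 = 11110000 → 4-byte char (#4). Advance 4.
Byte at offset 15: 0xC5 = 11000101 → 2-byte char (#5). Advance 2.
Byte at offset 17: 0xD4 = 11010100 → 2-byte char (#6). Advance 2.
Byte at offset 19: 0xF3 = 11110011 → 4-byte char (#7). Advance 4.
Byte at offset 23: 0xD9 = 11011001 → 2-byte char (#8). Advance 2.
Byte at offset 25: 0xE8 = 11101000 → 3-byte char (#9). Advance 3.
Byte at offset 28: 0xE7 = 11100111 → 3-byte char (#10). Advance 3.
Reached end at offset 31 after 10 code points.

10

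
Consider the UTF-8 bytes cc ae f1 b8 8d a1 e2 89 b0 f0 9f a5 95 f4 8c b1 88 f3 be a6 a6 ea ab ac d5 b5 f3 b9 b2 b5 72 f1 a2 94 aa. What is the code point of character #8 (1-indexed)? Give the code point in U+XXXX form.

U+0575

Offset 0: leading byte 0xCC = 11001100 → 2-byte char #1 = CC AE.
Offset 2: leading byte 0xF1 = 11110001 → 4-byte char #2 = F1 B8 8D A1.
Offset 6: leading byte 0xE2 = 11100010 → 3-byte char #3 = E2 89 B0.
Offset 9: leading byte 0xF0 = 11110000 → 4-byte char #4 = F0 9F A5 95.
Offset 13: leading byte 0xF4 = 11110100 → 4-byte char #5 = F4 8C B1 88.
Offset 17: leading byte 0xF3 = 11110011 → 4-byte char #6 = F3 BE A6 A6.
Offset 21: leading byte 0xEA = 11101010 → 3-byte char #7 = EA AB AC.
Offset 24: leading byte 0xD5 = 11010101 → 2-byte char #8 = D5 B5.
Leading byte 0xD5 = 11010101 matches 110xxxxx → 2-byte sequence.
Byte 1: 0xD5 = 11010101, payload 10101 (5 bits).
Byte 2: 0xB5 = 10110101 (10xxxxxx ✓), payload 110101.
Concatenate: 10101110101 = 0x575 (11 bits → U+0575).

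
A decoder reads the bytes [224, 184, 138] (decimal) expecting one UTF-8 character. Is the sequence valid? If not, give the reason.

Leading byte 0xE0 = 11100000 → 3-byte form.
Continuation bytes 0xB8=10111000, 0x8A=10001010 all match 10xxxxxx.
Decoded value 0xE0A is ≥ 0x800 (shortest form) and not a surrogate.

valid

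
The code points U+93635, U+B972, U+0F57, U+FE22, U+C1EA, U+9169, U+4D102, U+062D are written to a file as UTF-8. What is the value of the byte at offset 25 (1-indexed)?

0xAD

1-indexed offset 25 is 0-indexed offset 24.
U+93635 → 4-byte form F2 93 98 B5 at offsets 0–3.
U+B972 → 3-byte form EB A5 B2 at offsets 4–6.
U+0F57 → 3-byte form E0 BD 97 at offsets 7–9.
U+FE22 → 3-byte form EF B8 A2 at offsets 10–12.
U+C1EA → 3-byte form EC 87 AA at offsets 13–15.
U+9169 → 3-byte form E9 85 A9 at offsets 16–18.
U+4D102 → 4-byte form F1 8D 84 82 at offsets 19–22.
U+062D → 2-byte form D8 AD at offsets 23–24.
Offset 24 falls in char 8's range; it's byte 2 of D8 AD = 0xAD.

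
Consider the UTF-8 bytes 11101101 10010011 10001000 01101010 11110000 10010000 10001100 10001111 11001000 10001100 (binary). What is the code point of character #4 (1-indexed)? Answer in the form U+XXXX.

Offset 0: leading byte 0xED = 11101101 → 3-byte char #1 = ED 93 88.
Offset 3: leading byte 0x6A = 01101010 → 1-byte char #2 = 6A.
Offset 4: leading byte 0xF0 = 11110000 → 4-byte char #3 = F0 90 8C 8F.
Offset 8: leading byte 0xC8 = 11001000 → 2-byte char #4 = C8 8C.
Leading byte 0xC8 = 11001000 matches 110xxxxx → 2-byte sequence.
Byte 1: 0xC8 = 11001000, payload 01000 (5 bits).
Byte 2: 0x8C = 10001100 (10xxxxxx ✓), payload 001100.
Concatenate: 01000001100 = 0x20C (11 bits → U+020C).

U+020C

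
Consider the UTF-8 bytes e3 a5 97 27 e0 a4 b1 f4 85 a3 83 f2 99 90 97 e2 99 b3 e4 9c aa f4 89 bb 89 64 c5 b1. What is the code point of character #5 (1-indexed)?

Offset 0: leading byte 0xE3 = 11100011 → 3-byte char #1 = E3 A5 97.
Offset 3: leading byte 0x27 = 00100111 → 1-byte char #2 = 27.
Offset 4: leading byte 0xE0 = 11100000 → 3-byte char #3 = E0 A4 B1.
Offset 7: leading byte 0xF4 = 11110100 → 4-byte char #4 = F4 85 A3 83.
Offset 11: leading byte 0xF2 = 11110010 → 4-byte char #5 = F2 99 90 97.
Leading byte 0xF2 = 11110010 matches 11110xxx → 4-byte sequence.
Byte 1: 0xF2 = 11110010, payload 010 (3 bits).
Byte 2: 0x99 = 10011001 (10xxxxxx ✓), payload 011001.
Byte 3: 0x90 = 10010000 (10xxxxxx ✓), payload 010000.
Byte 4: 0x97 = 10010111 (10xxxxxx ✓), payload 010111.
Concatenate: 010011001010000010111 = 0x99417 (21 bits → U+99417).

U+99417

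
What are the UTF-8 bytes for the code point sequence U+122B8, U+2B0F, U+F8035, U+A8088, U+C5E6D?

U+122B8: 4-byte form → F0 92 8A B8.
U+2B0F: 3-byte form → E2 AC 8F.
U+F8035: 4-byte form → F3 B8 80 B5.
U+A8088: 4-byte form → F2 A8 82 88.
U+C5E6D: 4-byte form → F3 85 B9 AD.
Concatenated (19 bytes): F0 92 8A B8 E2 AC 8F F3 B8 80 B5 F2 A8 82 88 F3 85 B9 AD.

F0 92 8A B8 E2 AC 8F F3 B8 80 B5 F2 A8 82 88 F3 85 B9 AD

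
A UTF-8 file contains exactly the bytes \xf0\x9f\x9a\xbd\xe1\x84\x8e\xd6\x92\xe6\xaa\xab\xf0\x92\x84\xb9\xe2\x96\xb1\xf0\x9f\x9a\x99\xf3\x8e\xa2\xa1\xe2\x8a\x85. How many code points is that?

Byte at offset 0: 0xF0 = 11110000 → 4-byte char (#1). Advance 4.
Byte at offset 4: 0xE1 = 11100001 → 3-byte char (#2). Advance 3.
Byte at offset 7: 0xD6 = 11010110 → 2-byte char (#3). Advance 2.
Byte at offset 9: 0xE6 = 11100110 → 3-byte char (#4). Advance 3.
Byte at offset 12: 0xF0 = 11110000 → 4-byte char (#5). Advance 4.
Byte at offset 16: 0xE2 = 11100010 → 3-byte char (#6). Advance 3.
Byte at offset 19: 0xF0 = 11110000 → 4-byte char (#7). Advance 4.
Byte at offset 23: 0xF3 = 11110011 → 4-byte char (#8). Advance 4.
Byte at offset 27: 0xE2 = 11100010 → 3-byte char (#9). Advance 3.
Reached end at offset 30 after 9 code points.

9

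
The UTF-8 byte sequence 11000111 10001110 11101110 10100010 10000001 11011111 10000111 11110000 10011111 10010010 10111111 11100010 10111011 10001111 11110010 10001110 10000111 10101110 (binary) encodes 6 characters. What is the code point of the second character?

U+E881

Offset 0: leading byte 0xC7 = 11000111 → 2-byte char #1 = C7 8E.
Offset 2: leading byte 0xEE = 11101110 → 3-byte char #2 = EE A2 81.
Leading byte 0xEE = 11101110 matches 1110xxxx → 3-byte sequence.
Byte 1: 0xEE = 11101110, payload 1110 (4 bits).
Byte 2: 0xA2 = 10100010 (10xxxxxx ✓), payload 100010.
Byte 3: 0x81 = 10000001 (10xxxxxx ✓), payload 000001.
Concatenate: 1110100010000001 = 0xE881 (16 bits → U+E881).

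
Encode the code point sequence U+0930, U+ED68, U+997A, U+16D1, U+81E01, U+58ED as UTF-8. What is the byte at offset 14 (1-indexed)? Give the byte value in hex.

1-indexed offset 14 is 0-indexed offset 13.
U+0930 → 3-byte form E0 A4 B0 at offsets 0–2.
U+ED68 → 3-byte form EE B5 A8 at offsets 3–5.
U+997A → 3-byte form E9 A5 BA at offsets 6–8.
U+16D1 → 3-byte form E1 9B 91 at offsets 9–11.
U+81E01 → 4-byte form F2 81 B8 81 at offsets 12–15.
Offset 13 falls in char 5's range; it's byte 2 of F2 81 B8 81 = 0x81.

0x81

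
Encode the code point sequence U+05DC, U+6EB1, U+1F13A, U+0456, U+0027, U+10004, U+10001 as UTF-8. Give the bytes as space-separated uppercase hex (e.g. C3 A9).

D7 9C E6 BA B1 F0 9F 84 BA D1 96 27 F0 90 80 84 F0 90 80 81

U+05DC: 2-byte form → D7 9C.
U+6EB1: 3-byte form → E6 BA B1.
U+1F13A: 4-byte form → F0 9F 84 BA.
U+0456: 2-byte form → D1 96.
U+0027: 1-byte form → 27.
U+10004: 4-byte form → F0 90 80 84.
U+10001: 4-byte form → F0 90 80 81.
Concatenated (20 bytes): D7 9C E6 BA B1 F0 9F 84 BA D1 96 27 F0 90 80 84 F0 90 80 81.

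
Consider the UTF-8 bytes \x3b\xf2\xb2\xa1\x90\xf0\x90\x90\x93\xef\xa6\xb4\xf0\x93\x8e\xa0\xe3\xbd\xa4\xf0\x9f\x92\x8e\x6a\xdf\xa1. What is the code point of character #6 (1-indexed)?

Offset 0: leading byte 0x3B = 00111011 → 1-byte char #1 = 3B.
Offset 1: leading byte 0xF2 = 11110010 → 4-byte char #2 = F2 B2 A1 90.
Offset 5: leading byte 0xF0 = 11110000 → 4-byte char #3 = F0 90 90 93.
Offset 9: leading byte 0xEF = 11101111 → 3-byte char #4 = EF A6 B4.
Offset 12: leading byte 0xF0 = 11110000 → 4-byte char #5 = F0 93 8E A0.
Offset 16: leading byte 0xE3 = 11100011 → 3-byte char #6 = E3 BD A4.
Leading byte 0xE3 = 11100011 matches 1110xxxx → 3-byte sequence.
Byte 1: 0xE3 = 11100011, payload 0011 (4 bits).
Byte 2: 0xBD = 10111101 (10xxxxxx ✓), payload 111101.
Byte 3: 0xA4 = 10100100 (10xxxxxx ✓), payload 100100.
Concatenate: 0011111101100100 = 0x3F64 (16 bits → U+3F64).

U+3F64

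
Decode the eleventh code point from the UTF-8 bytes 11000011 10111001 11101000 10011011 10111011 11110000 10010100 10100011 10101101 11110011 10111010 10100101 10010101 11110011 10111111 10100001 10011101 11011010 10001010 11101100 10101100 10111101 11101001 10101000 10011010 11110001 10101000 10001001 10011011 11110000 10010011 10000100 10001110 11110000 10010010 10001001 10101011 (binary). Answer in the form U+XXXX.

Offset 0: leading byte 0xC3 = 11000011 → 2-byte char #1 = C3 B9.
Offset 2: leading byte 0xE8 = 11101000 → 3-byte char #2 = E8 9B BB.
Offset 5: leading byte 0xF0 = 11110000 → 4-byte char #3 = F0 94 A3 AD.
Offset 9: leading byte 0xF3 = 11110011 → 4-byte char #4 = F3 BA A5 95.
Offset 13: leading byte 0xF3 = 11110011 → 4-byte char #5 = F3 BF A1 9D.
Offset 17: leading byte 0xDA = 11011010 → 2-byte char #6 = DA 8A.
Offset 19: leading byte 0xEC = 11101100 → 3-byte char #7 = EC AC BD.
Offset 22: leading byte 0xE9 = 11101001 → 3-byte char #8 = E9 A8 9A.
Offset 25: leading byte 0xF1 = 11110001 → 4-byte char #9 = F1 A8 89 9B.
Offset 29: leading byte 0xF0 = 11110000 → 4-byte char #10 = F0 93 84 8E.
Offset 33: leading byte 0xF0 = 11110000 → 4-byte char #11 = F0 92 89 AB.
Leading byte 0xF0 = 11110000 matches 11110xxx → 4-byte sequence.
Byte 1: 0xF0 = 11110000, payload 000 (3 bits).
Byte 2: 0x92 = 10010010 (10xxxxxx ✓), payload 010010.
Byte 3: 0x89 = 10001001 (10xxxxxx ✓), payload 001001.
Byte 4: 0xAB = 10101011 (10xxxxxx ✓), payload 101011.
Concatenate: 000010010001001101011 = 0x1226B (21 bits → U+1226B).

U+1226B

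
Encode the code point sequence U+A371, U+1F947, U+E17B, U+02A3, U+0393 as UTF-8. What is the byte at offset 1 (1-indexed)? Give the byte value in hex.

1-indexed offset 1 is 0-indexed offset 0.
U+A371 → 3-byte form EA 8D B1 at offsets 0–2.
Offset 0 falls in char 1's range; it's byte 1 of EA 8D B1 = 0xEA.

0xEA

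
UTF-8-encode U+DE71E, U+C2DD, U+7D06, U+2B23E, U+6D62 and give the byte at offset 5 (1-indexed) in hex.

1-indexed offset 5 is 0-indexed offset 4.
U+DE71E → 4-byte form F3 9E 9C 9E at offsets 0–3.
U+C2DD → 3-byte form EC 8B 9D at offsets 4–6.
Offset 4 falls in char 2's range; it's byte 1 of EC 8B 9D = 0xEC.

0xEC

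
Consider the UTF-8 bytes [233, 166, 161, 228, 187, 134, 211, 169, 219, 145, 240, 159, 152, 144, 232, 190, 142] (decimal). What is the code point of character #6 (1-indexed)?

Offset 0: leading byte 0xE9 = 11101001 → 3-byte char #1 = E9 A6 A1.
Offset 3: leading byte 0xE4 = 11100100 → 3-byte char #2 = E4 BB 86.
Offset 6: leading byte 0xD3 = 11010011 → 2-byte char #3 = D3 A9.
Offset 8: leading byte 0xDB = 11011011 → 2-byte char #4 = DB 91.
Offset 10: leading byte 0xF0 = 11110000 → 4-byte char #5 = F0 9F 98 90.
Offset 14: leading byte 0xE8 = 11101000 → 3-byte char #6 = E8 BE 8E.
Leading byte 0xE8 = 11101000 matches 1110xxxx → 3-byte sequence.
Byte 1: 0xE8 = 11101000, payload 1000 (4 bits).
Byte 2: 0xBE = 10111110 (10xxxxxx ✓), payload 111110.
Byte 3: 0x8E = 10001110 (10xxxxxx ✓), payload 001110.
Concatenate: 1000111110001110 = 0x8F8E (16 bits → U+8F8E).

U+8F8E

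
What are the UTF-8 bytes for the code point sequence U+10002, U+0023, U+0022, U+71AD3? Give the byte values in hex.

F0 90 80 82 23 22 F1 B1 AB 93

U+10002: 4-byte form → F0 90 80 82.
U+0023: 1-byte form → 23.
U+0022: 1-byte form → 22.
U+71AD3: 4-byte form → F1 B1 AB 93.
Concatenated (10 bytes): F0 90 80 82 23 22 F1 B1 AB 93.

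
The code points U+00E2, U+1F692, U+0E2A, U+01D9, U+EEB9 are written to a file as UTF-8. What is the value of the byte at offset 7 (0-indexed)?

U+00E2 → 2-byte form C3 A2 at offsets 0–1.
U+1F692 → 4-byte form F0 9F 9A 92 at offsets 2–5.
U+0E2A → 3-byte form E0 B8 AA at offsets 6–8.
Offset 7 falls in char 3's range; it's byte 2 of E0 B8 AA = 0xB8.

0xB8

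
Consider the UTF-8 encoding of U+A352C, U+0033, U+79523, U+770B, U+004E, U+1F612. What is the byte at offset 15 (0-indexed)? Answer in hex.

0x98

U+A352C → 4-byte form F2 A3 94 AC at offsets 0–3.
U+0033 → 1-byte form 33 at offsets 4–4.
U+79523 → 4-byte form F1 B9 94 A3 at offsets 5–8.
U+770B → 3-byte form E7 9C 8B at offsets 9–11.
U+004E → 1-byte form 4E at offsets 12–12.
U+1F612 → 4-byte form F0 9F 98 92 at offsets 13–16.
Offset 15 falls in char 6's range; it's byte 3 of F0 9F 98 92 = 0x98.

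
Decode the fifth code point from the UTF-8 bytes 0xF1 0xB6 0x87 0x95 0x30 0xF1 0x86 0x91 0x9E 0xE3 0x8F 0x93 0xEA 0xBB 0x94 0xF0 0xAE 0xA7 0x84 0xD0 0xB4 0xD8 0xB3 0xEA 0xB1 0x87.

U+AED4

Offset 0: leading byte 0xF1 = 11110001 → 4-byte char #1 = F1 B6 87 95.
Offset 4: leading byte 0x30 = 00110000 → 1-byte char #2 = 30.
Offset 5: leading byte 0xF1 = 11110001 → 4-byte char #3 = F1 86 91 9E.
Offset 9: leading byte 0xE3 = 11100011 → 3-byte char #4 = E3 8F 93.
Offset 12: leading byte 0xEA = 11101010 → 3-byte char #5 = EA BB 94.
Leading byte 0xEA = 11101010 matches 1110xxxx → 3-byte sequence.
Byte 1: 0xEA = 11101010, payload 1010 (4 bits).
Byte 2: 0xBB = 10111011 (10xxxxxx ✓), payload 111011.
Byte 3: 0x94 = 10010100 (10xxxxxx ✓), payload 010100.
Concatenate: 1010111011010100 = 0xAED4 (16 bits → U+AED4).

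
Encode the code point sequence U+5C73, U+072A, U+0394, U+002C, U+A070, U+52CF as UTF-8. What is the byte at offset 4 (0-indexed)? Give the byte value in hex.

0xAA

U+5C73 → 3-byte form E5 B1 B3 at offsets 0–2.
U+072A → 2-byte form DC AA at offsets 3–4.
Offset 4 falls in char 2's range; it's byte 2 of DC AA = 0xAA.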